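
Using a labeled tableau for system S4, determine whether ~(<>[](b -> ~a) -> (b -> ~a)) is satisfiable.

Satisfiable

1. ~(<>[](b -> ~a) -> (b -> ~a)), u
2. <>[](b -> ~a), u
3. ~(b -> ~a), u
4. b, u
5. a, u
6. [](b -> ~a), v
7. b -> ~a, v
8. ~a, v
Accessibility: uRu, uRv, vRv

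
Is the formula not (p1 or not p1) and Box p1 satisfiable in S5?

No, unsatisfiable

1. not (p1 or not p1) and Box p1, u
2. not (p1 or not p1), u
3. Box p1, u
4. not p1, u
5. p1, u
Accessibility: uRu
Branch closes: p1 and not p1 both at u.
(One branch shown.) All branches close.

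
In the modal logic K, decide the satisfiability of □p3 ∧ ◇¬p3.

Unsatisfiable (every branch closes)

1. □p3 ∧ ◇¬p3, w0
2. □p3, w0
3. ◇¬p3, w0
4. ¬p3, w1
5. p3, w1
Accessibility: w0Rw1
Branch closes: p3 and ¬p3 both at w1.
(One branch shown.) All branches close.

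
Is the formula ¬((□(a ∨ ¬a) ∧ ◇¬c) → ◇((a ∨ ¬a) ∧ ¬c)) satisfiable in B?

1. ¬((□(a ∨ ¬a) ∧ ◇¬c) → ◇((a ∨ ¬a) ∧ ¬c)), w0
2. □(a ∨ ¬a) ∧ ◇¬c, w0   [¬→-rule on 1]
3. ¬◇((a ∨ ¬a) ∧ ¬c), w0   [¬→-rule on 1]
4. □(a ∨ ¬a), w0   [∧-rule on 2]
5. ◇¬c, w0   [∧-rule on 2]
6. ¬((a ∨ ¬a) ∧ ¬c), w0   [¬◇-rule on 3 via w0Rw0]
7. a ∨ ¬a, w0   [□-rule on 4 via w0Rw0]
8. c, w0   [¬∧-rule on 6 (branches; this branch)]
9. ¬a, w0   [∨-rule on 7 (branches; this branch)]
10. ¬c, w1   [◇-rule on 5: fresh world w1, w0Rw1]
11. ¬((a ∨ ¬a) ∧ ¬c), w1   [¬◇-rule on 3 via w0Rw1]
12. a ∨ ¬a, w1   [□-rule on 4 via w0Rw1]
13. ¬(a ∨ ¬a), w1   [¬∧-rule on 11 (branches; this branch)]
14. ¬a, w1   [¬∨-rule on 13]
15. a, w1   [¬∨-rule on 13]
Accessibility: w0Rw0, w0Rw1, w1Rw0, w1Rw1
Branch closes: a and ¬a both at w1.
All branches of the tableau close; one closing branch shown above.

Unsatisfiable (every branch closes)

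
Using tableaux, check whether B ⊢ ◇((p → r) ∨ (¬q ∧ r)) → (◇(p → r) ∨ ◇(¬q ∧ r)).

Valid in B

Tableau for the negation ¬(◇((p → r) ∨ (¬q ∧ r)) → (◇(p → r) ∨ ◇(¬q ∧ r))):
1. ¬(◇((p → r) ∨ (¬q ∧ r)) → (◇(p → r) ∨ ◇(¬q ∧ r))), u
2. ◇((p → r) ∨ (¬q ∧ r)), u   [¬→-rule on 1]
3. ¬(◇(p → r) ∨ ◇(¬q ∧ r)), u   [¬→-rule on 1]
4. ¬◇(p → r), u   [¬∨-rule on 3]
5. ¬◇(¬q ∧ r), u   [¬∨-rule on 3]
6. ¬(p → r), u   [¬◇-rule on 4 via uRu]
7. p, u   [¬→-rule on 6]
8. ¬r, u   [¬→-rule on 6]
9. ¬(¬q ∧ r), u   [¬◇-rule on 5 via uRu]
10. (p → r) ∨ (¬q ∧ r), v   [◇-rule on 2: fresh world v, uRv]
11. ¬(p → r), v   [¬◇-rule on 4 via uRv]
12. p, v   [¬→-rule on 11]
13. ¬r, v   [¬→-rule on 11]
14. ¬(¬q ∧ r), v   [¬◇-rule on 5 via uRv]
15. p → r, v   [∨-rule on 10 (branches; this branch)]
16. r, v   [→-rule on 15 (branches; this branch)]
Accessibility: uRu, uRv, vRu, vRv
Branch closes: r and ¬r both at v.
All branches of the negation close; one closing branch shown above.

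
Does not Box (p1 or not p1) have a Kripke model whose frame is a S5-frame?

Unsatisfiable (every branch closes)

1. not Box (p1 or not p1), w0
2. not (p1 or not p1), w1
3. not p1, w1
4. p1, w1
Accessibility: w0Rw0, w0Rw1, w1Rw0, w1Rw1
Branch closes: p1 and not p1 both at w1.
Every branch closes; the branch above is one of them.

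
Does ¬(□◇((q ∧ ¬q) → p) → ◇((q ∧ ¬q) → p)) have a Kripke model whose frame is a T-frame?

Unsatisfiable

1. ¬(□◇((q ∧ ¬q) → p) → ◇((q ∧ ¬q) → p)), u
2. □◇((q ∧ ¬q) → p), u
3. ¬◇((q ∧ ¬q) → p), u
4. ◇((q ∧ ¬q) → p), u
5. ¬((q ∧ ¬q) → p), u
6. q ∧ ¬q, u
7. ¬p, u
8. q, u
9. ¬q, u
Accessibility: uRu
Branch closes: q and ¬q both at u.
(One branch shown.) All branches close.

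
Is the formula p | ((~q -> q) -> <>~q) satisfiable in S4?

1. p | ((~q -> q) -> <>~q), u
2. (~q -> q) -> <>~q, u
3. <>~q, u
4. ~q, v
Accessibility: uRu, uRv, vRv

Satisfiable (open branch found)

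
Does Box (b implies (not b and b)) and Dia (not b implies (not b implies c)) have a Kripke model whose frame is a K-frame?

1. Box (b implies (not b and b)) and Dia (not b implies (not b implies c)), w0
2. Box (b implies (not b and b)), w0
3. Dia (not b implies (not b implies c)), w0
4. not b implies (not b implies c), w1
5. b implies (not b and b), w1
6. not b implies c, w1
7. not b, w1
8. c, w1
Accessibility: w0Rw1

Satisfiable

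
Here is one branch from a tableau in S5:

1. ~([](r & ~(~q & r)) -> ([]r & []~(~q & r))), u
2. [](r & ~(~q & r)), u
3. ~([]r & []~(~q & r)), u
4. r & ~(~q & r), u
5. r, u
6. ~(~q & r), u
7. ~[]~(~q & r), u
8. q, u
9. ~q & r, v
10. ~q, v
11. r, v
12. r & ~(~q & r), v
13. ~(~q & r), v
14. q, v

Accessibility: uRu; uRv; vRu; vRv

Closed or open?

Closed

Both q and ~q appear at v.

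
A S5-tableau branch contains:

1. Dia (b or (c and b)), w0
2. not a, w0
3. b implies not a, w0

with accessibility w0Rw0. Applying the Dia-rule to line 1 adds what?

a fresh world w1 with w0Rw1, and b or (c and b) at w1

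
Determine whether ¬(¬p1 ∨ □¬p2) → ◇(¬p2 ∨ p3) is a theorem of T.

Not valid

Tableau for the negation ¬(¬(¬p1 ∨ □¬p2) → ◇(¬p2 ∨ p3)):
1. ¬(¬(¬p1 ∨ □¬p2) → ◇(¬p2 ∨ p3)), u
2. ¬(¬p1 ∨ □¬p2), u
3. ¬◇(¬p2 ∨ p3), u
4. p1, u
5. ¬□¬p2, u
6. ¬(¬p2 ∨ p3), u
7. p2, u
8. ¬p3, u
9. p2, v
10. ¬(¬p2 ∨ p3), v
11. ¬p3, v
Accessibility: uRu, uRv, vRv
The negation has an open branch (countermodel exists).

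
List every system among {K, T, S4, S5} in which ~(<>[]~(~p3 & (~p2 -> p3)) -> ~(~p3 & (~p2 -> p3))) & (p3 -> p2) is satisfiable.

K, T, S4

S5-tableau for the formula:
1. ~(<>[]~(~p3 & (~p2 -> p3)) -> ~(~p3 & (~p2 -> p3))) & (p3 -> p2), w0
2. ~(<>[]~(~p3 & (~p2 -> p3)) -> ~(~p3 & (~p2 -> p3))), w0   [&-rule on 1]
3. p3 -> p2, w0   [&-rule on 1]
4. <>[]~(~p3 & (~p2 -> p3)), w0   [~->-rule on 2]
5. ~p3 & (~p2 -> p3), w0   [~->-rule on 2]
6. ~p3, w0   [&-rule on 5]
7. ~p2 -> p3, w0   [&-rule on 5]
8. p2, w0   [->-rule on 3 (branches; this branch)]
9. []~(~p3 & (~p2 -> p3)), w1   [<>-rule on 4: fresh world w1, w0Rw1]
10. ~(~p3 & (~p2 -> p3)), w0   [[]-rule on 9 via w1Rw0]
11. ~(~p3 & (~p2 -> p3)), w1   [[]-rule on 9 via w1Rw1]
12. ~(~p2 -> p3), w0   [~&-rule on 10 (branches; this branch)]
13. ~p2, w0   [~->-rule on 12]
Accessibility: w0Rw0, w0Rw1, w1Rw0, w1Rw1
Branch closes: p2 and ~p2 both at w0.
Every branch closes (one shown): unsatisfiable in S5.
S4-tableau for the formula:
1. ~(<>[]~(~p3 & (~p2 -> p3)) -> ~(~p3 & (~p2 -> p3))) & (p3 -> p2), w0
2. ~(<>[]~(~p3 & (~p2 -> p3)) -> ~(~p3 & (~p2 -> p3))), w0   [&-rule on 1]
3. p3 -> p2, w0   [&-rule on 1]
4. <>[]~(~p3 & (~p2 -> p3)), w0   [~->-rule on 2]
5. ~p3 & (~p2 -> p3), w0   [~->-rule on 2]
6. ~p3, w0   [&-rule on 5]
7. ~p2 -> p3, w0   [&-rule on 5]
8. p2, w0   [->-rule on 3 (branches; this branch)]
9. []~(~p3 & (~p2 -> p3)), w1   [<>-rule on 4: fresh world w1, w0Rw1]
10. ~(~p3 & (~p2 -> p3)), w1   [[]-rule on 9 via w1Rw1]
11. ~(~p2 -> p3), w1   [~&-rule on 10 (branches; this branch)]
12. ~p2, w1   [~->-rule on 11]
13. ~p3, w1   [~->-rule on 11]
Accessibility: w0Rw0, w0Rw1, w1Rw1
Complete open branch: satisfiable in S4, hence also in K, T (this S4-model is also a K-model and a T-model).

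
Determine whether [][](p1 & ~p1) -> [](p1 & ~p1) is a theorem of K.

No, not valid

Tableau for the negation ~([][](p1 & ~p1) -> [](p1 & ~p1)):
1. ~([][](p1 & ~p1) -> [](p1 & ~p1)), 0
2. [][](p1 & ~p1), 0   [~->-rule on 1]
3. ~[](p1 & ~p1), 0   [~->-rule on 1]
4. ~(p1 & ~p1), 1   [~[]-rule on 3: fresh world 1, 0R1]
5. [](p1 & ~p1), 1   [[]-rule on 2 via 0R1]
6. p1, 1   [~&-rule on 4 (branches; this branch)]
Accessibility: 0R1
The negation has an open branch (countermodel exists).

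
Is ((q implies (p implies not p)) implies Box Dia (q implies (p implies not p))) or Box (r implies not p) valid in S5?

Valid

Tableau for the negation not (((q implies (p implies not p)) implies Box Dia (q implies (p implies not p))) or Box (r implies not p)):
1. not (((q implies (p implies not p)) implies Box Dia (q implies (p implies not p))) or Box (r implies not p)), 0
2. not ((q implies (p implies not p)) implies Box Dia (q implies (p implies not p))), 0
3. not Box (r implies not p), 0
4. q implies (p implies not p), 0
5. not Box Dia (q implies (p implies not p)), 0
6. p implies not p, 0
7. not p, 0
8. not (r implies not p), 1
9. r, 1
10. p, 1
11. not Dia (q implies (p implies not p)), 2
12. not (q implies (p implies not p)), 0
13. q, 0
14. not (p implies not p), 0
15. p, 0
Accessibility: 0R0, 0R1, 0R2, 1R0, 1R1, 1R2, 2R0, 2R1, 2R2
Branch closes: p and not p both at 0.
Every branch of the negation's tableau closes; the branch above is one of them.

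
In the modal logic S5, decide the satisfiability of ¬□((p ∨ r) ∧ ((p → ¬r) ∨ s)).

Satisfiable (open branch found)

1. ¬□((p ∨ r) ∧ ((p → ¬r) ∨ s)), w0
2. ¬((p ∨ r) ∧ ((p → ¬r) ∨ s)), w1
3. ¬((p → ¬r) ∨ s), w1
4. ¬(p → ¬r), w1
5. ¬s, w1
6. p, w1
7. r, w1
Accessibility: w0Rw0, w0Rw1, w1Rw0, w1Rw1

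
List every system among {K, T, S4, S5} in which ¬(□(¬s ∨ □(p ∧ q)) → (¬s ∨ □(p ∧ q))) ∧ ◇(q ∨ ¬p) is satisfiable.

K-tableau for the formula:
1. ¬(□(¬s ∨ □(p ∧ q)) → (¬s ∨ □(p ∧ q))) ∧ ◇(q ∨ ¬p), w0
2. ¬(□(¬s ∨ □(p ∧ q)) → (¬s ∨ □(p ∧ q))), w0
3. ◇(q ∨ ¬p), w0
4. □(¬s ∨ □(p ∧ q)), w0
5. ¬(¬s ∨ □(p ∧ q)), w0
6. s, w0
7. ¬□(p ∧ q), w0
8. q ∨ ¬p, w1
9. ¬s ∨ □(p ∧ q), w1
10. ¬p, w1
11. □(p ∧ q), w1
12. ¬(p ∧ q), w2
13. ¬s ∨ □(p ∧ q), w2
14. ¬q, w2
15. □(p ∧ q), w2
Accessibility: w0Rw1, w0Rw2
Complete open branch: satisfiable in K.
T-tableau for the formula:
1. ¬(□(¬s ∨ □(p ∧ q)) → (¬s ∨ □(p ∧ q))) ∧ ◇(q ∨ ¬p), w0
2. ¬(□(¬s ∨ □(p ∧ q)) → (¬s ∨ □(p ∧ q))), w0
3. ◇(q ∨ ¬p), w0
4. □(¬s ∨ □(p ∧ q)), w0
5. ¬(¬s ∨ □(p ∧ q)), w0
6. s, w0
7. ¬□(p ∧ q), w0
8. ¬s ∨ □(p ∧ q), w0
9. □(p ∧ q), w0
10. p ∧ q, w0
11. p, w0
12. q, w0
13. q ∨ ¬p, w1
14. ¬s ∨ □(p ∧ q), w1
15. p ∧ q, w1
16. p, w1
17. q, w1
18. □(p ∧ q), w1
19. ¬(p ∧ q), w2
20. ¬s ∨ □(p ∧ q), w2
21. p ∧ q, w2
22. p, w2
23. q, w2
24. ¬q, w2
Accessibility: w0Rw0, w0Rw1, w0Rw2, w1Rw1, w2Rw2
Branch closes: q and ¬q both at w2.
Every branch closes (one shown): unsatisfiable in T, hence also in S4, S5 (every S4/S5-frame is a T-frame).

K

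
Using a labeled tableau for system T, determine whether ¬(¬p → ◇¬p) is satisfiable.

Unsatisfiable (every branch closes)

1. ¬(¬p → ◇¬p), u
2. ¬p, u
3. ¬◇¬p, u
4. p, u
Accessibility: uRu
Branch closes: p and ¬p both at u.
All branches of the tableau close; one closing branch shown above.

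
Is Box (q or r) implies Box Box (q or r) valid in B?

Invalid (countermodel exists)

Tableau for the negation not (Box (q or r) implies Box Box (q or r)):
1. not (Box (q or r) implies Box Box (q or r)), 0
2. Box (q or r), 0
3. not Box Box (q or r), 0
4. q or r, 0
5. r, 0
6. not Box (q or r), 1
7. q or r, 1
8. r, 1
9. not (q or r), 2
10. not q, 2
11. not r, 2
Accessibility: 0R0, 0R1, 1R0, 1R1, 1R2, 2R1, 2R2
The negation has an open branch (countermodel exists).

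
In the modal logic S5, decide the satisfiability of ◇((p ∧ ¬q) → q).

Yes, satisfiable

1. ◇((p ∧ ¬q) → q), u
2. (p ∧ ¬q) → q, v
3. q, v
Accessibility: uRu, uRv, vRu, vRv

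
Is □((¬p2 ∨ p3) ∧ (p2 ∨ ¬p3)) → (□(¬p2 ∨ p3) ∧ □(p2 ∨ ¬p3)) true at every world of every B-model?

Valid

Tableau for the negation ¬(□((¬p2 ∨ p3) ∧ (p2 ∨ ¬p3)) → (□(¬p2 ∨ p3) ∧ □(p2 ∨ ¬p3))):
1. ¬(□((¬p2 ∨ p3) ∧ (p2 ∨ ¬p3)) → (□(¬p2 ∨ p3) ∧ □(p2 ∨ ¬p3))), u
2. □((¬p2 ∨ p3) ∧ (p2 ∨ ¬p3)), u
3. ¬(□(¬p2 ∨ p3) ∧ □(p2 ∨ ¬p3)), u
4. (¬p2 ∨ p3) ∧ (p2 ∨ ¬p3), u
5. ¬p2 ∨ p3, u
6. p2 ∨ ¬p3, u
7. ¬□(p2 ∨ ¬p3), u
8. p3, u
9. p2, u
10. ¬(p2 ∨ ¬p3), v
11. ¬p2, v
12. p3, v
13. (¬p2 ∨ p3) ∧ (p2 ∨ ¬p3), v
14. ¬p2 ∨ p3, v
15. p2 ∨ ¬p3, v
16. ¬p3, v
Accessibility: uRu, uRv, vRu, vRv
Branch closes: p3 and ¬p3 both at v.
Every branch of the negation's tableau closes; the branch above is one of them.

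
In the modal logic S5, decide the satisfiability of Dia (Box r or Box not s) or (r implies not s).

1. Dia (Box r or Box not s) or (r implies not s), 0
2. r implies not s, 0   [or-rule on 1 (branches; this branch)]
3. not s, 0   [implies-rule on 2 (branches; this branch)]
Accessibility: 0R0

Satisfiable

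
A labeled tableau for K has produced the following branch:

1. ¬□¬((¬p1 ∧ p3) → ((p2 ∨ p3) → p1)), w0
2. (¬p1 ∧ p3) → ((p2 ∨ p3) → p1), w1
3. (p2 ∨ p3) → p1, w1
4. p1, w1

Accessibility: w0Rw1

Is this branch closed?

No world carries both an atom and its negation.

Not closed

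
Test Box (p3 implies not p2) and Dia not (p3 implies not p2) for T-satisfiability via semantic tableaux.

1. Box (p3 implies not p2) and Dia not (p3 implies not p2), 0
2. Box (p3 implies not p2), 0
3. Dia not (p3 implies not p2), 0
4. p3 implies not p2, 0
5. not p2, 0
6. not (p3 implies not p2), 1
7. p3, 1
8. p2, 1
9. p3 implies not p2, 1
10. not p2, 1
Accessibility: 0R0, 0R1, 1R1
Branch closes: p2 and not p2 both at 1.
(One branch shown.) All branches close.

No, unsatisfiable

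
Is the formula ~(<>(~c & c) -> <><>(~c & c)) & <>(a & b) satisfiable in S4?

1. ~(<>(~c & c) -> <><>(~c & c)) & <>(a & b), u
2. ~(<>(~c & c) -> <><>(~c & c)), u
3. <>(a & b), u
4. <>(~c & c), u
5. ~<><>(~c & c), u
6. ~<>(~c & c), u
7. ~(~c & c), u
8. ~c, u
9. a & b, v
10. a, v
11. b, v
12. ~<>(~c & c), v
13. ~(~c & c), v
14. ~c, v
15. ~c & c, w
16. ~c, w
17. c, w
Accessibility: uRu, uRv, uRw, vRv, wRw
Branch closes: c and ~c both at w.
Every branch closes; the branch above is one of them.

Unsatisfiable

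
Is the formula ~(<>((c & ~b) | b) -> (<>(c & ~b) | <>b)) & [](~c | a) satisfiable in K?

No, unsatisfiable

1. ~(<>((c & ~b) | b) -> (<>(c & ~b) | <>b)) & [](~c | a), w0
2. ~(<>((c & ~b) | b) -> (<>(c & ~b) | <>b)), w0   [&-rule on 1]
3. [](~c | a), w0   [&-rule on 1]
4. <>((c & ~b) | b), w0   [~->-rule on 2]
5. ~(<>(c & ~b) | <>b), w0   [~->-rule on 2]
6. ~<>(c & ~b), w0   [~|-rule on 5]
7. ~<>b, w0   [~|-rule on 5]
8. (c & ~b) | b, w1   [<>-rule on 4: fresh world w1, w0Rw1]
9. ~c | a, w1   [[]-rule on 3 via w0Rw1]
10. ~(c & ~b), w1   [~<>-rule on 6 via w0Rw1]
11. ~b, w1   [~<>-rule on 7 via w0Rw1]
12. c & ~b, w1   [|-rule on 8 (branches; this branch)]
13. c, w1   [&-rule on 12]
14. a, w1   [|-rule on 9 (branches; this branch)]
15. b, w1   [~&-rule on 10 (branches; this branch)]
Accessibility: w0Rw1
Branch closes: b and ~b both at w1.
All branches of the tableau close; one closing branch shown above.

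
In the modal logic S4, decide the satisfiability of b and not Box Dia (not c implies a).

1. b and not Box Dia (not c implies a), 0
2. b, 0   [and-rule on 1]
3. not Box Dia (not c implies a), 0   [and-rule on 1]
4. not Dia (not c implies a), 1   [neg-Box-rule on 3: fresh world 1, 0R1]
5. not (not c implies a), 1   [neg-Dia-rule on 4 via 1R1]
6. not c, 1   [neg-implies-rule on 5]
7. not a, 1   [neg-implies-rule on 5]
Accessibility: 0R0, 0R1, 1R1

Yes, satisfiable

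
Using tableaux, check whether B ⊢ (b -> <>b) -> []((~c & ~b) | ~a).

No, not valid

Tableau for the negation ~((b -> <>b) -> []((~c & ~b) | ~a)):
1. ~((b -> <>b) -> []((~c & ~b) | ~a)), 0
2. b -> <>b, 0
3. ~[]((~c & ~b) | ~a), 0
4. <>b, 0
5. ~((~c & ~b) | ~a), 1
6. ~(~c & ~b), 1
7. a, 1
8. b, 1
9. b, 2
Accessibility: 0R0, 0R1, 0R2, 1R0, 1R1, 2R0, 2R2
The negation has an open branch (countermodel exists).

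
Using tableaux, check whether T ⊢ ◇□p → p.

Tableau for the negation ¬(◇□p → p):
1. ¬(◇□p → p), 0
2. ◇□p, 0
3. ¬p, 0
4. □p, 1
5. p, 1
Accessibility: 0R0, 0R1, 1R1
The negation has an open branch (countermodel exists).

Not valid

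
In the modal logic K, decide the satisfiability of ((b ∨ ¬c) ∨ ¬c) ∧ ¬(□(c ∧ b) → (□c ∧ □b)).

1. ((b ∨ ¬c) ∨ ¬c) ∧ ¬(□(c ∧ b) → (□c ∧ □b)), w0
2. (b ∨ ¬c) ∨ ¬c, w0
3. ¬(□(c ∧ b) → (□c ∧ □b)), w0
4. □(c ∧ b), w0
5. ¬(□c ∧ □b), w0
6. b ∨ ¬c, w0
7. ¬□b, w0
8. ¬c, w0
9. ¬b, w1
10. c ∧ b, w1
11. c, w1
12. b, w1
Accessibility: w0Rw1
Branch closes: b and ¬b both at w1.
All branches of the tableau close; one closing branch shown above.

No, unsatisfiable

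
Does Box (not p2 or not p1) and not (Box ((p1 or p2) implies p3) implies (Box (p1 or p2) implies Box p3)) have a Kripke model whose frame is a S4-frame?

No, unsatisfiable

1. Box (not p2 or not p1) and not (Box ((p1 or p2) implies p3) implies (Box (p1 or p2) implies Box p3)), u
2. Box (not p2 or not p1), u   [and-rule on 1]
3. not (Box ((p1 or p2) implies p3) implies (Box (p1 or p2) implies Box p3)), u   [and-rule on 1]
4. Box ((p1 or p2) implies p3), u   [neg-implies-rule on 3]
5. not (Box (p1 or p2) implies Box p3), u   [neg-implies-rule on 3]
6. Box (p1 or p2), u   [neg-implies-rule on 5]
7. not Box p3, u   [neg-implies-rule on 5]
8. not p2 or not p1, u   [Box-rule on 2 via uRu]
9. (p1 or p2) implies p3, u   [Box-rule on 4 via uRu]
10. p1 or p2, u   [Box-rule on 6 via uRu]
11. not p1, u   [or-rule on 8 (branches; this branch)]
12. p3, u   [implies-rule on 9 (branches; this branch)]
13. p2, u   [or-rule on 10 (branches; this branch)]
14. not p3, v   [neg-Box-rule on 7: fresh world v, uRv]
15. not p2 or not p1, v   [Box-rule on 2 via uRv]
16. (p1 or p2) implies p3, v   [Box-rule on 4 via uRv]
17. p1 or p2, v   [Box-rule on 6 via uRv]
18. not p1, v   [or-rule on 15 (branches; this branch)]
19. not (p1 or p2), v   [implies-rule on 16 (branches; this branch)]
20. not p2, v   [neg-or-rule on 19]
21. p2, v   [or-rule on 17 (branches; this branch)]
Accessibility: uRu, uRv, vRv
Branch closes: p2 and not p2 both at v.
Every branch closes; the branch above is one of them.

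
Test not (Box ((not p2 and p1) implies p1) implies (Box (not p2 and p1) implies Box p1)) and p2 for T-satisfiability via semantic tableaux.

1. not (Box ((not p2 and p1) implies p1) implies (Box (not p2 and p1) implies Box p1)) and p2, 0
2. not (Box ((not p2 and p1) implies p1) implies (Box (not p2 and p1) implies Box p1)), 0
3. p2, 0
4. Box ((not p2 and p1) implies p1), 0
5. not (Box (not p2 and p1) implies Box p1), 0
6. Box (not p2 and p1), 0
7. not Box p1, 0
8. (not p2 and p1) implies p1, 0
9. not p2 and p1, 0
10. not p2, 0
11. p1, 0
Accessibility: 0R0
Branch closes: p2 and not p2 both at 0.
All branches of the tableau close; one closing branch shown above.

Unsatisfiable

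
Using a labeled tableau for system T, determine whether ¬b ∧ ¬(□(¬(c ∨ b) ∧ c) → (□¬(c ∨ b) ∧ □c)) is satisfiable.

No, unsatisfiable

1. ¬b ∧ ¬(□(¬(c ∨ b) ∧ c) → (□¬(c ∨ b) ∧ □c)), u
2. ¬b, u
3. ¬(□(¬(c ∨ b) ∧ c) → (□¬(c ∨ b) ∧ □c)), u
4. □(¬(c ∨ b) ∧ c), u
5. ¬(□¬(c ∨ b) ∧ □c), u
6. ¬(c ∨ b) ∧ c, u
7. ¬(c ∨ b), u
8. c, u
9. ¬c, u
Accessibility: uRu
Branch closes: c and ¬c both at u.
(One branch shown.) All branches close.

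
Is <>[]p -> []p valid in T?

Tableau for the negation ~(<>[]p -> []p):
1. ~(<>[]p -> []p), 0
2. <>[]p, 0
3. ~[]p, 0
4. []p, 1
5. p, 1
6. ~p, 2
Accessibility: 0R0, 0R1, 0R2, 1R1, 2R2
The negation has an open branch (countermodel exists).

Not valid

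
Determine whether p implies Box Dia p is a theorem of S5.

Valid

Tableau for the negation not (p implies Box Dia p):
1. not (p implies Box Dia p), w0
2. p, w0
3. not Box Dia p, w0
4. not Dia p, w1
5. not p, w0
Accessibility: w0Rw0, w0Rw1, w1Rw0, w1Rw1
Branch closes: p and not p both at w0.
All branches of the negation close; one closing branch shown above.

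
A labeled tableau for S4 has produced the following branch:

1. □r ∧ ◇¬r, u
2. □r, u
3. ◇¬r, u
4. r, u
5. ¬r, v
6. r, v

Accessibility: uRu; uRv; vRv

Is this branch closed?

Yes, closed

Both r and ¬r appear at v.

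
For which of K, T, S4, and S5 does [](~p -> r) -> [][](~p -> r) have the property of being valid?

S4, S5

T-tableau for the negation ~([](~p -> r) -> [][](~p -> r)):
1. ~([](~p -> r) -> [][](~p -> r)), w0
2. [](~p -> r), w0
3. ~[][](~p -> r), w0
4. ~p -> r, w0
5. r, w0
6. ~[](~p -> r), w1
7. ~p -> r, w1
8. r, w1
9. ~(~p -> r), w2
10. ~p, w2
11. ~r, w2
Accessibility: w0Rw0, w0Rw1, w1Rw1, w1Rw2, w2Rw2
Complete open branch: countermodel on a T-frame, so not valid in T, nor in K (the same frame is also a K-frame).
S4-tableau for the negation ~([](~p -> r) -> [][](~p -> r)):
1. ~([](~p -> r) -> [][](~p -> r)), w0
2. [](~p -> r), w0
3. ~[][](~p -> r), w0
4. ~p -> r, w0
5. r, w0
6. ~[](~p -> r), w1
7. ~p -> r, w1
8. r, w1
9. ~(~p -> r), w2
10. ~p, w2
11. ~r, w2
12. ~p -> r, w2
13. r, w2
Accessibility: w0Rw0, w0Rw1, w0Rw2, w1Rw1, w1Rw2, w2Rw2
Branch closes: r and ~r both at w2.
Every branch closes (one shown): valid in S4, hence also in S5 (every theorem of S4 is a theorem of S5).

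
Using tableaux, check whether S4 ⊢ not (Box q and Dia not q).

Tableau for the negation Box q and Dia not q:
1. Box q and Dia not q, w0
2. Box q, w0   [and-rule on 1]
3. Dia not q, w0   [and-rule on 1]
4. q, w0   [Box-rule on 2 via w0Rw0]
5. not q, w1   [Dia-rule on 3: fresh world w1, w0Rw1]
6. q, w1   [Box-rule on 2 via w0Rw1]
Accessibility: w0Rw0, w0Rw1, w1Rw1
Branch closes: q and not q both at w1.
All branches of the negation close; one closing branch shown above.

Valid in S4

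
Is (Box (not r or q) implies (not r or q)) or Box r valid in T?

Tableau for the negation not ((Box (not r or q) implies (not r or q)) or Box r):
1. not ((Box (not r or q) implies (not r or q)) or Box r), w0
2. not (Box (not r or q) implies (not r or q)), w0
3. not Box r, w0
4. Box (not r or q), w0
5. not (not r or q), w0
6. r, w0
7. not q, w0
8. not r or q, w0
9. q, w0
Accessibility: w0Rw0
Branch closes: q and not q both at w0.
All branches of the negation close; one closing branch shown above.

Yes, valid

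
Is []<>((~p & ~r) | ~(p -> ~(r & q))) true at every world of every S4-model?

Tableau for the negation ~[]<>((~p & ~r) | ~(p -> ~(r & q))):
1. ~[]<>((~p & ~r) | ~(p -> ~(r & q))), 0
2. ~<>((~p & ~r) | ~(p -> ~(r & q))), 1   [~[]-rule on 1: fresh world 1, 0R1]
3. ~((~p & ~r) | ~(p -> ~(r & q))), 1   [~<>-rule on 2 via 1R1]
4. ~(~p & ~r), 1   [~|-rule on 3]
5. p -> ~(r & q), 1   [~|-rule on 3]
6. r, 1   [~&-rule on 4 (branches; this branch)]
7. ~(r & q), 1   [->-rule on 5 (branches; this branch)]
8. ~q, 1   [~&-rule on 7 (branches; this branch)]
Accessibility: 0R0, 0R1, 1R1
The negation has an open branch (countermodel exists).

Not valid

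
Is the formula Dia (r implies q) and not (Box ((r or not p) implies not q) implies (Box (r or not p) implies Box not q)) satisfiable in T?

Unsatisfiable (every branch closes)

1. Dia (r implies q) and not (Box ((r or not p) implies not q) implies (Box (r or not p) implies Box not q)), 0
2. Dia (r implies q), 0   [and-rule on 1]
3. not (Box ((r or not p) implies not q) implies (Box (r or not p) implies Box not q)), 0   [and-rule on 1]
4. Box ((r or not p) implies not q), 0   [neg-implies-rule on 3]
5. not (Box (r or not p) implies Box not q), 0   [neg-implies-rule on 3]
6. Box (r or not p), 0   [neg-implies-rule on 5]
7. not Box not q, 0   [neg-implies-rule on 5]
8. (r or not p) implies not q, 0   [Box-rule on 4 via 0R0]
9. r or not p, 0   [Box-rule on 6 via 0R0]
10. not q, 0   [implies-rule on 8 (branches; this branch)]
11. not p, 0   [or-rule on 9 (branches; this branch)]
12. r implies q, 1   [Dia-rule on 2: fresh world 1, 0R1]
13. (r or not p) implies not q, 1   [Box-rule on 4 via 0R1]
14. r or not p, 1   [Box-rule on 6 via 0R1]
15. not r, 1   [implies-rule on 12 (branches; this branch)]
16. not q, 1   [implies-rule on 13 (branches; this branch)]
17. not p, 1   [or-rule on 14 (branches; this branch)]
18. q, 2   [neg-Box-rule on 7: fresh world 2, 0R2]
19. (r or not p) implies not q, 2   [Box-rule on 4 via 0R2]
20. r or not p, 2   [Box-rule on 6 via 0R2]
21. not (r or not p), 2   [implies-rule on 19 (branches; this branch)]
22. not r, 2   [neg-or-rule on 21]
23. p, 2   [neg-or-rule on 21]
24. not p, 2   [or-rule on 20 (branches; this branch)]
Accessibility: 0R0, 0R1, 0R2, 1R1, 2R2
Branch closes: p and not p both at 2.
(One branch shown.) All branches close.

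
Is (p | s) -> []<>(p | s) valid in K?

Tableau for the negation ~((p | s) -> []<>(p | s)):
1. ~((p | s) -> []<>(p | s)), w0
2. p | s, w0   [~->-rule on 1]
3. ~[]<>(p | s), w0   [~->-rule on 1]
4. s, w0   [|-rule on 2 (branches; this branch)]
5. ~<>(p | s), w1   [~[]-rule on 3: fresh world w1, w0Rw1]
Accessibility: w0Rw1
The negation has an open branch (countermodel exists).

Invalid (countermodel exists)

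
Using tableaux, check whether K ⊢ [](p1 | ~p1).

Tableau for the negation ~[](p1 | ~p1):
1. ~[](p1 | ~p1), 0
2. ~(p1 | ~p1), 1
3. ~p1, 1
4. p1, 1
Accessibility: 0R1
Branch closes: p1 and ~p1 both at 1.
Every branch of the negation's tableau closes; the branch above is one of them.

Yes, valid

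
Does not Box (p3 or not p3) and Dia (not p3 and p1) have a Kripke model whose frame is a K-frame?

Unsatisfiable (every branch closes)

1. not Box (p3 or not p3) and Dia (not p3 and p1), 0
2. not Box (p3 or not p3), 0   [and-rule on 1]
3. Dia (not p3 and p1), 0   [and-rule on 1]
4. not (p3 or not p3), 1   [neg-Box-rule on 2: fresh world 1, 0R1]
5. not p3, 1   [neg-or-rule on 4]
6. p3, 1   [neg-or-rule on 4]
Accessibility: 0R1
Branch closes: p3 and not p3 both at 1.
(One branch shown.) All branches close.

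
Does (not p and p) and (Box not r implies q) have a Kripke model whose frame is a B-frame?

1. (not p and p) and (Box not r implies q), 0
2. not p and p, 0
3. Box not r implies q, 0
4. not p, 0
5. p, 0
Accessibility: 0R0
Branch closes: p and not p both at 0.
Every branch closes; the branch above is one of them.

Unsatisfiable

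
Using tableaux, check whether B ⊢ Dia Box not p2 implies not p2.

Valid in B

Tableau for the negation not (Dia Box not p2 implies not p2):
1. not (Dia Box not p2 implies not p2), w0
2. Dia Box not p2, w0
3. p2, w0
4. Box not p2, w1
5. not p2, w0
Accessibility: w0Rw0, w0Rw1, w1Rw0, w1Rw1
Branch closes: p2 and not p2 both at w0.
Every branch of the negation's tableau closes; the branch above is one of them.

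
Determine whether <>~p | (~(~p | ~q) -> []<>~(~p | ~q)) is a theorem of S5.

Tableau for the negation ~(<>~p | (~(~p | ~q) -> []<>~(~p | ~q))):
1. ~(<>~p | (~(~p | ~q) -> []<>~(~p | ~q))), 0
2. ~<>~p, 0   [~|-rule on 1]
3. ~(~(~p | ~q) -> []<>~(~p | ~q)), 0   [~|-rule on 1]
4. ~(~p | ~q), 0   [~->-rule on 3]
5. ~[]<>~(~p | ~q), 0   [~->-rule on 3]
6. p, 0   [~|-rule on 4]
7. q, 0   [~|-rule on 4]
8. ~<>~(~p | ~q), 1   [~[]-rule on 5: fresh world 1, 0R1]
9. p, 1   [~<>-rule on 2 via 0R1]
10. ~p | ~q, 0   [~<>-rule on 8 via 1R0]
11. ~p | ~q, 1   [~<>-rule on 8 via 1R1]
12. ~q, 0   [|-rule on 10 (branches; this branch)]
Accessibility: 0R0, 0R1, 1R0, 1R1
Branch closes: q and ~q both at 0.
Every branch of the negation's tableau closes; the branch above is one of them.

Valid in S5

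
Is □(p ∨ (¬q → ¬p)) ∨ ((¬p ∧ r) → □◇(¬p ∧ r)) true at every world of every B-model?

Tableau for the negation ¬(□(p ∨ (¬q → ¬p)) ∨ ((¬p ∧ r) → □◇(¬p ∧ r))):
1. ¬(□(p ∨ (¬q → ¬p)) ∨ ((¬p ∧ r) → □◇(¬p ∧ r))), w0
2. ¬□(p ∨ (¬q → ¬p)), w0
3. ¬((¬p ∧ r) → □◇(¬p ∧ r)), w0
4. ¬p ∧ r, w0
5. ¬□◇(¬p ∧ r), w0
6. ¬p, w0
7. r, w0
8. ¬(p ∨ (¬q → ¬p)), w1
9. ¬p, w1
10. ¬(¬q → ¬p), w1
11. ¬q, w1
12. p, w1
Accessibility: w0Rw0, w0Rw1, w1Rw0, w1Rw1
Branch closes: p and ¬p both at w1.
All branches of the negation close; one closing branch shown above.

Valid in B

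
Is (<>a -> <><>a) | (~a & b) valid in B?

Yes, valid

Tableau for the negation ~((<>a -> <><>a) | (~a & b)):
1. ~((<>a -> <><>a) | (~a & b)), w0
2. ~(<>a -> <><>a), w0
3. ~(~a & b), w0
4. <>a, w0
5. ~<><>a, w0
6. ~<>a, w0
7. ~a, w0
8. ~b, w0
9. a, w1
10. ~<>a, w1
11. ~a, w1
Accessibility: w0Rw0, w0Rw1, w1Rw0, w1Rw1
Branch closes: a and ~a both at w1.
Every branch of the negation's tableau closes; the branch above is one of them.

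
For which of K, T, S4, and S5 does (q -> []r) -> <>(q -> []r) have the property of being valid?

T, S4, S5

K-tableau for the negation ~((q -> []r) -> <>(q -> []r)):
1. ~((q -> []r) -> <>(q -> []r)), w0
2. q -> []r, w0
3. ~<>(q -> []r), w0
4. []r, w0
Complete open branch: countermodel on a K-frame, so not valid in K.
T-tableau for the negation ~((q -> []r) -> <>(q -> []r)):
1. ~((q -> []r) -> <>(q -> []r)), w0
2. q -> []r, w0
3. ~<>(q -> []r), w0
4. ~(q -> []r), w0
5. q, w0
6. ~[]r, w0
7. []r, w0
8. r, w0
9. ~r, w1
10. ~(q -> []r), w1
11. q, w1
12. ~[]r, w1
13. r, w1
Accessibility: w0Rw0, w0Rw1, w1Rw1
Branch closes: r and ~r both at w1.
Every branch closes (one shown): valid in T, hence also in S4, S5 (every theorem of T is a theorem of S4 and S5).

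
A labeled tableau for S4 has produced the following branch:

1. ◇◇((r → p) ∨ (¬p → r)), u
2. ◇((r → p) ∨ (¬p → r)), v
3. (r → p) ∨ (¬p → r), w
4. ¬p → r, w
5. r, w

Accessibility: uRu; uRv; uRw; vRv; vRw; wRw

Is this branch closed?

Open

No atom appears with both signs at the same world.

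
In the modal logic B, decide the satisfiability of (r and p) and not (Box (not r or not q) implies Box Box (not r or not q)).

Yes, satisfiable

1. (r and p) and not (Box (not r or not q) implies Box Box (not r or not q)), u
2. r and p, u
3. not (Box (not r or not q) implies Box Box (not r or not q)), u
4. r, u
5. p, u
6. Box (not r or not q), u
7. not Box Box (not r or not q), u
8. not r or not q, u
9. not q, u
10. not Box (not r or not q), v
11. not r or not q, v
12. not q, v
13. not (not r or not q), w
14. r, w
15. q, w
Accessibility: uRu, uRv, vRu, vRv, vRw, wRv, wRw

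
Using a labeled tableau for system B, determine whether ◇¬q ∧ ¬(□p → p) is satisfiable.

1. ◇¬q ∧ ¬(□p → p), u
2. ◇¬q, u   [∧-rule on 1]
3. ¬(□p → p), u   [∧-rule on 1]
4. □p, u   [¬→-rule on 3]
5. ¬p, u   [¬→-rule on 3]
6. p, u   [□-rule on 4 via uRu]
Accessibility: uRu
Branch closes: p and ¬p both at u.
All branches of the tableau close; one closing branch shown above.

Unsatisfiable (every branch closes)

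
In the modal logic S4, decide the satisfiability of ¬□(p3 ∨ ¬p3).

Unsatisfiable

1. ¬□(p3 ∨ ¬p3), u
2. ¬(p3 ∨ ¬p3), v
3. ¬p3, v
4. p3, v
Accessibility: uRu, uRv, vRv
Branch closes: p3 and ¬p3 both at v.
(One branch shown.) All branches close.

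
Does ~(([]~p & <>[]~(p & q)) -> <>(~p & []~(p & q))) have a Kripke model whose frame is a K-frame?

1. ~(([]~p & <>[]~(p & q)) -> <>(~p & []~(p & q))), u
2. []~p & <>[]~(p & q), u
3. ~<>(~p & []~(p & q)), u
4. []~p, u
5. <>[]~(p & q), u
6. []~(p & q), v
7. ~(~p & []~(p & q)), v
8. ~p, v
9. ~[]~(p & q), v
10. p & q, w
11. p, w
12. q, w
13. ~(p & q), w
14. ~q, w
Accessibility: uRv, vRw
Branch closes: q and ~q both at w.
Every branch closes; the branch above is one of them.

No, unsatisfiable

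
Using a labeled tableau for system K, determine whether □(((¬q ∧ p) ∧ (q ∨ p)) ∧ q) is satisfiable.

1. □(((¬q ∧ p) ∧ (q ∨ p)) ∧ q), w0

Satisfiable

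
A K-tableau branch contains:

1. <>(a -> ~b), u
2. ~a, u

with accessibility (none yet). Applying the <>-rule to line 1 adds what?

a fresh world v with uRv, and a -> ~b at v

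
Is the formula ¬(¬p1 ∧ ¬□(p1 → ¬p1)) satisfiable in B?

1. ¬(¬p1 ∧ ¬□(p1 → ¬p1)), u
2. □(p1 → ¬p1), u   [¬∧-rule on 1 (branches; this branch)]
3. p1 → ¬p1, u   [□-rule on 2 via uRu]
4. ¬p1, u   [→-rule on 3 (branches; this branch)]
Accessibility: uRu

Satisfiable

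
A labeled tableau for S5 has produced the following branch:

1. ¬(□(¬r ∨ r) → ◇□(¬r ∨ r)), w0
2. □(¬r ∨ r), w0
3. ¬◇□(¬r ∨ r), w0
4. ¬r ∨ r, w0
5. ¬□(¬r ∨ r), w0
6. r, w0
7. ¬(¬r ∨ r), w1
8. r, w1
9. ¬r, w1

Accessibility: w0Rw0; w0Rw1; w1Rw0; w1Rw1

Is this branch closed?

Yes, closed

Both r and ¬r appear at w1.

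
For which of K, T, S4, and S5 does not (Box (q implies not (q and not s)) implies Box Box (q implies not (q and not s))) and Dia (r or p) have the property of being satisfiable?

T-tableau for the formula:
1. not (Box (q implies not (q and not s)) implies Box Box (q implies not (q and not s))) and Dia (r or p), w0
2. not (Box (q implies not (q and not s)) implies Box Box (q implies not (q and not s))), w0   [and-rule on 1]
3. Dia (r or p), w0   [and-rule on 1]
4. Box (q implies not (q and not s)), w0   [neg-implies-rule on 2]
5. not Box Box (q implies not (q and not s)), w0   [neg-implies-rule on 2]
6. q implies not (q and not s), w0   [Box-rule on 4 via w0Rw0]
7. not (q and not s), w0   [implies-rule on 6 (branches; this branch)]
8. s, w0   [neg-and-rule on 7 (branches; this branch)]
9. r or p, w1   [Dia-rule on 3: fresh world w1, w0Rw1]
10. q implies not (q and not s), w1   [Box-rule on 4 via w0Rw1]
11. p, w1   [or-rule on 9 (branches; this branch)]
12. not (q and not s), w1   [implies-rule on 10 (branches; this branch)]
13. s, w1   [neg-and-rule on 12 (branches; this branch)]
14. not Box (q implies not (q and not s)), w2   [neg-Box-rule on 5: fresh world w2, w0Rw2]
15. q implies not (q and not s), w2   [Box-rule on 4 via w0Rw2]
16. not (q and not s), w2   [implies-rule on 15 (branches; this branch)]
17. s, w2   [neg-and-rule on 16 (branches; this branch)]
18. not (q implies not (q and not s)), w3   [neg-Box-rule on 14: fresh world w3, w2Rw3]
19. q, w3   [neg-implies-rule on 18]
20. q and not s, w3   [neg-implies-rule on 18]
21. not s, w3   [and-rule on 20]
Accessibility: w0Rw0, w0Rw1, w0Rw2, w1Rw1, w2Rw2, w2Rw3, w3Rw3
Complete open branch: satisfiable in T, hence also in K (this T-model is also a K-model).
S4-tableau for the formula:
1. not (Box (q implies not (q and not s)) implies Box Box (q implies not (q and not s))) and Dia (r or p), w0
2. not (Box (q implies not (q and not s)) implies Box Box (q implies not (q and not s))), w0   [and-rule on 1]
3. Dia (r or p), w0   [and-rule on 1]
4. Box (q implies not (q and not s)), w0   [neg-implies-rule on 2]
5. not Box Box (q implies not (q and not s)), w0   [neg-implies-rule on 2]
6. q implies not (q and not s), w0   [Box-rule on 4 via w0Rw0]
7. not (q and not s), w0   [implies-rule on 6 (branches; this branch)]
8. s, w0   [neg-and-rule on 7 (branches; this branch)]
9. r or p, w1   [Dia-rule on 3: fresh world w1, w0Rw1]
10. q implies not (q and not s), w1   [Box-rule on 4 via w0Rw1]
11. p, w1   [or-rule on 9 (branches; this branch)]
12. not (q and not s), w1   [implies-rule on 10 (branches; this branch)]
13. s, w1   [neg-and-rule on 12 (branches; this branch)]
14. not Box (q implies not (q and not s)), w2   [neg-Box-rule on 5: fresh world w2, w0Rw2]
15. q implies not (q and not s), w2   [Box-rule on 4 via w0Rw2]
16. not (q and not s), w2   [implies-rule on 15 (branches; this branch)]
17. s, w2   [neg-and-rule on 16 (branches; this branch)]
18. not (q implies not (q and not s)), w3   [neg-Box-rule on 14: fresh world w3, w2Rw3]
19. q, w3   [neg-implies-rule on 18]
20. q and not s, w3   [neg-implies-rule on 18]
21. not s, w3   [and-rule on 20]
22. q implies not (q and not s), w3   [Box-rule on 4 via w0Rw3]
23. not (q and not s), w3   [implies-rule on 22 (branches; this branch)]
24. s, w3   [neg-and-rule on 23 (branches; this branch)]
Accessibility: w0Rw0, w0Rw1, w0Rw2, w0Rw3, w1Rw1, w2Rw2, w2Rw3, w3Rw3
Branch closes: s and not s both at w3.
Every branch closes (one shown): unsatisfiable in S4, hence also in S5 (every S5-frame is an S4-frame).

K, T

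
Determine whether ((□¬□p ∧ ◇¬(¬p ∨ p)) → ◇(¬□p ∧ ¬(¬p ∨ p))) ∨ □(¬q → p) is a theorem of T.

Tableau for the negation ¬(((□¬□p ∧ ◇¬(¬p ∨ p)) → ◇(¬□p ∧ ¬(¬p ∨ p))) ∨ □(¬q → p)):
1. ¬(((□¬□p ∧ ◇¬(¬p ∨ p)) → ◇(¬□p ∧ ¬(¬p ∨ p))) ∨ □(¬q → p)), w0
2. ¬((□¬□p ∧ ◇¬(¬p ∨ p)) → ◇(¬□p ∧ ¬(¬p ∨ p))), w0
3. ¬□(¬q → p), w0
4. □¬□p ∧ ◇¬(¬p ∨ p), w0
5. ¬◇(¬□p ∧ ¬(¬p ∨ p)), w0
6. □¬□p, w0
7. ◇¬(¬p ∨ p), w0
8. ¬(¬□p ∧ ¬(¬p ∨ p)), w0
9. ¬□p, w0
10. ¬p ∨ p, w0
11. p, w0
12. ¬(¬q → p), w1
13. ¬q, w1
14. ¬p, w1
15. ¬(¬□p ∧ ¬(¬p ∨ p)), w1
16. ¬□p, w1
17. ¬p ∨ p, w1
18. ¬(¬p ∨ p), w2
19. p, w2
20. ¬p, w2
Accessibility: w0Rw0, w0Rw1, w0Rw2, w1Rw1, w2Rw2
Branch closes: p and ¬p both at w2.
Every branch of the negation's tableau closes; the branch above is one of them.

Valid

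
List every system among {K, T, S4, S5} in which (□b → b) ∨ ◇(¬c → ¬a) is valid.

T, S4, S5

K-tableau for the negation ¬((□b → b) ∨ ◇(¬c → ¬a)):
1. ¬((□b → b) ∨ ◇(¬c → ¬a)), w0
2. ¬(□b → b), w0
3. ¬◇(¬c → ¬a), w0
4. □b, w0
5. ¬b, w0
Complete open branch: countermodel on a K-frame, so not valid in K.
T-tableau for the negation ¬((□b → b) ∨ ◇(¬c → ¬a)):
1. ¬((□b → b) ∨ ◇(¬c → ¬a)), w0
2. ¬(□b → b), w0
3. ¬◇(¬c → ¬a), w0
4. □b, w0
5. ¬b, w0
6. ¬(¬c → ¬a), w0
7. ¬c, w0
8. a, w0
9. b, w0
Accessibility: w0Rw0
Branch closes: b and ¬b both at w0.
Every branch closes (one shown): valid in T, hence also in S4, S5 (every theorem of T is a theorem of S4 and S5).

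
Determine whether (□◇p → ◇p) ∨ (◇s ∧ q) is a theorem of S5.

Tableau for the negation ¬((□◇p → ◇p) ∨ (◇s ∧ q)):
1. ¬((□◇p → ◇p) ∨ (◇s ∧ q)), w0
2. ¬(□◇p → ◇p), w0   [¬∨-rule on 1]
3. ¬(◇s ∧ q), w0   [¬∨-rule on 1]
4. □◇p, w0   [¬→-rule on 2]
5. ¬◇p, w0   [¬→-rule on 2]
6. ◇p, w0   [□-rule on 4 via w0Rw0]
7. ¬p, w0   [¬◇-rule on 5 via w0Rw0]
8. ¬◇s, w0   [¬∧-rule on 3 (branches; this branch)]
9. ¬s, w0   [¬◇-rule on 8 via w0Rw0]
10. p, w1   [◇-rule on 6: fresh world w1, w0Rw1]
11. ◇p, w1   [□-rule on 4 via w0Rw1]
12. ¬p, w1   [¬◇-rule on 5 via w0Rw1]
Accessibility: w0Rw0, w0Rw1, w1Rw0, w1Rw1
Branch closes: p and ¬p both at w1.
All branches of the negation close; one closing branch shown above.

Valid in S5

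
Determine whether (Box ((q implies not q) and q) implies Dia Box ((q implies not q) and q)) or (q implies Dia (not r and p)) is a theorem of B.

Valid in B

Tableau for the negation not ((Box ((q implies not q) and q) implies Dia Box ((q implies not q) and q)) or (q implies Dia (not r and p))):
1. not ((Box ((q implies not q) and q) implies Dia Box ((q implies not q) and q)) or (q implies Dia (not r and p))), 0
2. not (Box ((q implies not q) and q) implies Dia Box ((q implies not q) and q)), 0
3. not (q implies Dia (not r and p)), 0
4. Box ((q implies not q) and q), 0
5. not Dia Box ((q implies not q) and q), 0
6. q, 0
7. not Dia (not r and p), 0
8. (q implies not q) and q, 0
9. q implies not q, 0
10. not Box ((q implies not q) and q), 0
11. not (not r and p), 0
12. not q, 0
Accessibility: 0R0
Branch closes: q and not q both at 0.
Every branch of the negation's tableau closes; the branch above is one of them.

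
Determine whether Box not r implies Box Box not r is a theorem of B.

Not valid

Tableau for the negation not (Box not r implies Box Box not r):
1. not (Box not r implies Box Box not r), w0
2. Box not r, w0
3. not Box Box not r, w0
4. not r, w0
5. not Box not r, w1
6. not r, w1
7. r, w2
Accessibility: w0Rw0, w0Rw1, w1Rw0, w1Rw1, w1Rw2, w2Rw1, w2Rw2
The negation has an open branch (countermodel exists).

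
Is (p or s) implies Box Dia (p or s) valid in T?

Invalid (countermodel exists)

Tableau for the negation not ((p or s) implies Box Dia (p or s)):
1. not ((p or s) implies Box Dia (p or s)), u
2. p or s, u   [neg-implies-rule on 1]
3. not Box Dia (p or s), u   [neg-implies-rule on 1]
4. s, u   [or-rule on 2 (branches; this branch)]
5. not Dia (p or s), v   [neg-Box-rule on 3: fresh world v, uRv]
6. not (p or s), v   [neg-Dia-rule on 5 via vRv]
7. not p, v   [neg-or-rule on 6]
8. not s, v   [neg-or-rule on 6]
Accessibility: uRu, uRv, vRv
The negation has an open branch (countermodel exists).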